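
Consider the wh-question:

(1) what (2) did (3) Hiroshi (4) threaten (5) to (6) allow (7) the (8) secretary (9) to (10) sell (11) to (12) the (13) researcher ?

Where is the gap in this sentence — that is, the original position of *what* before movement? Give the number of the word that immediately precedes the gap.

10

In situ: Hiroshi did threaten to allow the secretary to sell what to the researcher.
'what' functions as the direct object of 'sell'. Wh-movement fronts it, leaving a gap right after 'sell':
What did Hiroshi threaten to allow the secretary to sell ___ to the researcher?
'sell' is word 10.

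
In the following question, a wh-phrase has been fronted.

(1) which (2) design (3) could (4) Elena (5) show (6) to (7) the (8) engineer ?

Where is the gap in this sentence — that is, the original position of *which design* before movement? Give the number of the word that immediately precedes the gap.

5

In situ: Elena could show which design to the engineer.
'which design' functions as the direct object of 'show'. It moves to the left edge, and the trace sits right after 'show':
Which design could Elena show ___ to the engineer?
'show' is word 5.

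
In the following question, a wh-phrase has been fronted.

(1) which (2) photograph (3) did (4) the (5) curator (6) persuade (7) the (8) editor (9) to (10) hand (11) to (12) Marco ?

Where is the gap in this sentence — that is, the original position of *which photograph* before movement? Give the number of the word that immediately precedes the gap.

10

In situ: The curator did persuade the editor to hand which photograph to Marco.
'which photograph' is the direct object of 'hand'. It moves to the left edge, and the trace sits right after 'hand':
Which photograph did the curator persuade the editor to hand ___ to Marco?
'hand' is word 10.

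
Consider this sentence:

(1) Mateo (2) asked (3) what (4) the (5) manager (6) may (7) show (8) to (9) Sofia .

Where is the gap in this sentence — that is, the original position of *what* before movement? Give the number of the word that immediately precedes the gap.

Pre-movement form: The manager may show what to Sofia.
'what' is the direct object of 'show'. Wh-movement fronts it, leaving a gap right after 'show':
Mateo asked what the manager may show ___ to Sofia.
'show' is word 7.

7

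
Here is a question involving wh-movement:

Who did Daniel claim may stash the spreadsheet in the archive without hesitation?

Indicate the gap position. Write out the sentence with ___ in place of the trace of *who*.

In situ: Daniel did claim who may stash the spreadsheet in the archive without hesitation.
'who' functions as the subject of the clause embedded under 'claim'. The gap is right after 'claim'.

Who did Daniel claim ___ may stash the spreadsheet in the archive without hesitation?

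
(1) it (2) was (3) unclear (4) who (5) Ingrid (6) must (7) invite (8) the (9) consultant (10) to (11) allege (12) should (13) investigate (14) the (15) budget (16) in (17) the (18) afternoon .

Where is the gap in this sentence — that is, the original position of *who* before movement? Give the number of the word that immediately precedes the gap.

Before movement: Ingrid must invite the consultant to allege who should investigate the budget in the afternoon.
The filler 'who' is interpreted as the subject of the clause embedded under 'allege'. Wh-movement fronts it, leaving a gap right after 'allege':
It was unclear who Ingrid must invite the consultant to allege ___ should investigate the budget in the afternoon.
'allege' is word 11.

11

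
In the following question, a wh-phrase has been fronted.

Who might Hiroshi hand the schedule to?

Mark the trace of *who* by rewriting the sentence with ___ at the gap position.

In situ: Hiroshi might hand the schedule to who.
'who' is the object of the preposition 'to' (recipient of 'hand'). The gap is right after 'to'.

Who might Hiroshi hand the schedule to ___?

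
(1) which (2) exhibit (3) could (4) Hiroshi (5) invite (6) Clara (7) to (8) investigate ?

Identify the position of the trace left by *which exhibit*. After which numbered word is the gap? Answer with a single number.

8

In situ: Hiroshi could invite Clara to investigate which exhibit.
'which exhibit' functions as the direct object of 'investigate'. Wh-movement fronts it, leaving a gap right after 'investigate':
Which exhibit could Hiroshi invite Clara to investigate ___?
'investigate' is word 8.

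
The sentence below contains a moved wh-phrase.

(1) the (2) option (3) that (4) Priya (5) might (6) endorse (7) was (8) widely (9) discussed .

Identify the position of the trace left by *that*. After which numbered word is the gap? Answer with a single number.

6

The filler 'that' is interpreted as the direct object of 'endorse'. It moves to the left edge, and the trace sits right after 'endorse':
The option that Priya might endorse ___ was widely discussed.
'endorse' is word 6.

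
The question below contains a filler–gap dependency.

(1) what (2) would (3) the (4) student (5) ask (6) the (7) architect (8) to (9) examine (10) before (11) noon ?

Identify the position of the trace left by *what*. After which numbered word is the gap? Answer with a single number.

Underlying clause: The student would ask the architect to examine what before noon.
'what' functions as the direct object of 'examine'. Fronting leaves a gap immediately after 'examine':
What would the student ask the architect to examine ___ before noon?
'examine' is word 9.

9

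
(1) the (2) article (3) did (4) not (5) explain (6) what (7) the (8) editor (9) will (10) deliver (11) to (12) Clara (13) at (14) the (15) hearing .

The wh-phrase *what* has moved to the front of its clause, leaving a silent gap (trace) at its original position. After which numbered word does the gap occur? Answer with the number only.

Pre-movement form: The editor will deliver what to Clara at the hearing.
The filler 'what' is interpreted as the direct object of 'deliver'. It moves to the left edge, and the trace sits right after 'deliver':
The article did not explain what the editor will deliver ___ to Clara at the hearing.
'deliver' is word 10.

10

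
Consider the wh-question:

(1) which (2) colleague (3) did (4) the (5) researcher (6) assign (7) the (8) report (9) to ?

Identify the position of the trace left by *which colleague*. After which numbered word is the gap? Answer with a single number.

Before movement: The researcher did assign the report to which colleague.
'which colleague' is the object of the preposition 'to' (recipient of 'assign'). It moves to the left edge, and the trace sits right after 'to':
Which colleague did the researcher assign the report to ___?
'to' is word 9.

9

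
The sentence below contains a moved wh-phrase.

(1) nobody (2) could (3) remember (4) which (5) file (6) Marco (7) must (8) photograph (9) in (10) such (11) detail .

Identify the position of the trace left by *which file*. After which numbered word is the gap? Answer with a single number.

8

In situ: Marco must photograph which file in such detail.
The filler 'which file' is interpreted as the direct object of 'photograph'. Fronting leaves a gap immediately after 'photograph':
Nobody could remember which file Marco must photograph ___ in such detail.
'photograph' is word 8.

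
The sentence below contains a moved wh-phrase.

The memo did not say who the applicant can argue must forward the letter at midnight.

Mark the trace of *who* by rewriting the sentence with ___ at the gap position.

The memo did not say who the applicant can argue ___ must forward the letter at midnight.

Underlying clause: The applicant can argue who must forward the letter at midnight.
'who' functions as the subject of the clause embedded under 'argue'. The gap is right after 'argue'.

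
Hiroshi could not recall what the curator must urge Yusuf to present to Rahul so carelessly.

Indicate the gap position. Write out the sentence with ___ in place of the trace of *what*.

Hiroshi could not recall what the curator must urge Yusuf to present ___ to Rahul so carelessly.

Before movement: The curator must urge Yusuf to present what to Rahul so carelessly.
'what' functions as the direct object of 'present'. The gap is right after 'present'.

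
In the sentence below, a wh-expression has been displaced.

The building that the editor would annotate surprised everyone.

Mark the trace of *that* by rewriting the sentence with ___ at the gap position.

The building that the editor would annotate ___ surprised everyone.

The filler 'that' is interpreted as the direct object of 'annotate'. The gap is right after 'annotate'.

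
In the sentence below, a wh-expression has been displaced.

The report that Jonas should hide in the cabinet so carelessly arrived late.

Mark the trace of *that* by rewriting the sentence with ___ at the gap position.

The report that Jonas should hide ___ in the cabinet so carelessly arrived late.

'that' functions as the direct object of 'hide'. The gap is right after 'hide'.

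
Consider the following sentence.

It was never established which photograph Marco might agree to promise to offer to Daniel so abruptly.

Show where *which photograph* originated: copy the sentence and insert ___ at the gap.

It was never established which photograph Marco might agree to promise to offer ___ to Daniel so abruptly.

Pre-movement form: Marco might agree to promise to offer which photograph to Daniel so abruptly.
The filler 'which photograph' is interpreted as the direct object of 'offer'. The gap is right after 'offer'.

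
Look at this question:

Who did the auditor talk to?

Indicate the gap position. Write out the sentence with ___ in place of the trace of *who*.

Underlying clause: The auditor did talk to who.
'who' functions as the object of the preposition 'to'. The gap is right after 'to'.

Who did the auditor talk to ___?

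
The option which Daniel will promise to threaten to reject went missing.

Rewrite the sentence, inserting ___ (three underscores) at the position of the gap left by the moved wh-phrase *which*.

The option which Daniel will promise to threaten to reject ___ went missing.

'which' is the direct object of 'reject'. The gap is right after 'reject'.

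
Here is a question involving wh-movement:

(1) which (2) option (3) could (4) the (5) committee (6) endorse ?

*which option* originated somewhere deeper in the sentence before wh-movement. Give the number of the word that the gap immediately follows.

6

Pre-movement form: The committee could endorse which option.
The filler 'which option' is interpreted as the direct object of 'endorse'. Fronting leaves a gap immediately after 'endorse':
Which option could the committee endorse ___?
'endorse' is word 6.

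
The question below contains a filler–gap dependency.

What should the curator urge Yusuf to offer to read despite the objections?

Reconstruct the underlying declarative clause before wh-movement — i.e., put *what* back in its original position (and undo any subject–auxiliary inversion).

The curator should urge Yusuf to offer to read what despite the objections.

'what' is the direct object of 'read'. It moves to the left edge, and the trace sits right after 'read':
What should the curator urge Yusuf to offer to read ___ despite the objections?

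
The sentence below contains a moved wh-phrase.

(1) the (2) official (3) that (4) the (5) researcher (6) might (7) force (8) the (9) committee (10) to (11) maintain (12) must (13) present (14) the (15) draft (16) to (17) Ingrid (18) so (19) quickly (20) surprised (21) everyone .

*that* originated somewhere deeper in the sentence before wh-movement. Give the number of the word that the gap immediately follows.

'that' is the subject of the clause embedded under 'maintain'. Fronting leaves a gap immediately after 'maintain':
The official that the researcher might force the committee to maintain ___ must present the draft to Ingrid so quickly surprised everyone.
'maintain' is word 11.

11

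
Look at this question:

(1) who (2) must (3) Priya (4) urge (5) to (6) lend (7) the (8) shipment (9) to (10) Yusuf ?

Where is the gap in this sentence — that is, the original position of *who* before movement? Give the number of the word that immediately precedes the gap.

In situ: Priya must urge who to lend the shipment to Yusuf.
The filler 'who' is interpreted as the direct object of 'urge'. It moves to the left edge, and the trace sits right after 'urge':
Who must Priya urge ___ to lend the shipment to Yusuf?
'urge' is word 4.

4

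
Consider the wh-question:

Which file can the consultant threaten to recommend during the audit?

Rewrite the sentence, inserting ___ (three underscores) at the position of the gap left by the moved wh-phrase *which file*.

Before movement: The consultant can threaten to recommend which file during the audit.
The filler 'which file' is interpreted as the direct object of 'recommend'. The gap is right after 'recommend'.

Which file can the consultant threaten to recommend ___ during the audit?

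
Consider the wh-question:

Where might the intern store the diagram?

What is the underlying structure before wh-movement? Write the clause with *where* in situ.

The filler 'where' is interpreted as the locative complement of 'store'. It moves to the left edge, and the trace sits right after 'diagram':
Where might the intern store the diagram ___?

The intern might store the diagram where.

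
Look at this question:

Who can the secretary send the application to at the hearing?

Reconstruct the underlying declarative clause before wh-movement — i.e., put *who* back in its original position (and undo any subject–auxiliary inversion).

The secretary can send the application to who at the hearing.

'who' is the object of the preposition 'to' (recipient of 'send'). Fronting leaves a gap immediately after 'to':
Who can the secretary send the application to ___ at the hearing?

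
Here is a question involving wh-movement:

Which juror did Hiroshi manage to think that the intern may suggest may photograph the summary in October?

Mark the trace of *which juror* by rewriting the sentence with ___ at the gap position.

Which juror did Hiroshi manage to think that the intern may suggest ___ may photograph the summary in October?

Underlying clause: Hiroshi did manage to think that the intern may suggest which juror may photograph the summary in October.
The filler 'which juror' is interpreted as the subject of the clause embedded under 'suggest'. The gap is right after 'suggest'.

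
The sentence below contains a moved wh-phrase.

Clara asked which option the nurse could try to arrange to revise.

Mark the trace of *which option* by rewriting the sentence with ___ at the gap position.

In situ: The nurse could try to arrange to revise which option.
'which option' functions as the direct object of 'revise'. The gap is right after 'revise'.

Clara asked which option the nurse could try to arrange to revise ___.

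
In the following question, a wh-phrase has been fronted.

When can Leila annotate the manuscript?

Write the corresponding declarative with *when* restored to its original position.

Leila can annotate the manuscript when.

The filler 'when' is interpreted as the temporal adjunct. It moves to the left edge, and the trace sits right after 'manuscript':
When can Leila annotate the manuscript ___?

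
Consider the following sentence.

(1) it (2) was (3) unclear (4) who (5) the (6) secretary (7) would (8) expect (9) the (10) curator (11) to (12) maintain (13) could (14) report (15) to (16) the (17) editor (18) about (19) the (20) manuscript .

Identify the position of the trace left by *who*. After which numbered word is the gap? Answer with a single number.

12

In situ: The secretary would expect the curator to maintain who could report to the editor about the manuscript.
'who' is the subject of the clause embedded under 'maintain'. Fronting leaves a gap immediately after 'maintain':
It was unclear who the secretary would expect the curator to maintain ___ could report to the editor about the manuscript.
'maintain' is word 12.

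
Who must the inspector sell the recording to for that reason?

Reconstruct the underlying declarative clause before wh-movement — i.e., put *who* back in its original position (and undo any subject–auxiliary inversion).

The inspector must sell the recording to who for that reason.

'who' is the object of the preposition 'to' (recipient of 'sell'). It moves to the left edge, and the trace sits right after 'to':
Who must the inspector sell the recording to ___ for that reason?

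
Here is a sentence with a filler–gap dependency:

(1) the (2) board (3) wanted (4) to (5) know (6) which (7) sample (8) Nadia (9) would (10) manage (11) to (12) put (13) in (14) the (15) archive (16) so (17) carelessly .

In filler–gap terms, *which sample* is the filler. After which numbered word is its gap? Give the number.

Underlying clause: Nadia would manage to put which sample in the archive so carelessly.
'which sample' is the direct object of 'put'. Wh-movement fronts it, leaving a gap right after 'put':
The board wanted to know which sample Nadia would manage to put ___ in the archive so carelessly.
'put' is word 12.

12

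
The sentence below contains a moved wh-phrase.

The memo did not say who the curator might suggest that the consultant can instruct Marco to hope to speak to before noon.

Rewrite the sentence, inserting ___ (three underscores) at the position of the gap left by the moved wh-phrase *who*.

The memo did not say who the curator might suggest that the consultant can instruct Marco to hope to speak to ___ before noon.

In situ: The curator might suggest that the consultant can instruct Marco to hope to speak to who before noon.
The filler 'who' is interpreted as the object of the preposition 'to'. The gap is right after 'to'.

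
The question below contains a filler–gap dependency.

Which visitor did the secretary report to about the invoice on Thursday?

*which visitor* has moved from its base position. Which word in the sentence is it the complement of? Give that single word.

Underlying clause: The secretary did report to which visitor about the invoice on Thursday.
'which visitor' functions as the object of the preposition 'to'. Fronting leaves a gap immediately after 'to':
Which visitor did the secretary report to ___ about the invoice on Thursday?

to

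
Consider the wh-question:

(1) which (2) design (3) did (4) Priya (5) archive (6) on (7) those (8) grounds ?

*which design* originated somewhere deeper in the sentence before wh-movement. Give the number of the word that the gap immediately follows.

5

Underlying clause: Priya did archive which design on those grounds.
'which design' functions as the direct object of 'archive'. Fronting leaves a gap immediately after 'archive':
Which design did Priya archive ___ on those grounds?
'archive' is word 5.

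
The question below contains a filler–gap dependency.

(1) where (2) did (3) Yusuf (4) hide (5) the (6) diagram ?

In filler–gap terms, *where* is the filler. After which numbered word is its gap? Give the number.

Before movement: Yusuf did hide the diagram where.
'where' functions as the locative complement of 'hide'. Fronting leaves a gap immediately after 'diagram':
Where did Yusuf hide the diagram ___?
'diagram' is word 6.

6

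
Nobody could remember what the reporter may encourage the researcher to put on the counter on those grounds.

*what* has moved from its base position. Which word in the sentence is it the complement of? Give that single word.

In situ: The reporter may encourage the researcher to put what on the counter on those grounds.
'what' functions as the direct object of 'put'. Wh-movement fronts it, leaving a gap right after 'put':
Nobody could remember what the reporter may encourage the researcher to put ___ on the counter on those grounds.

put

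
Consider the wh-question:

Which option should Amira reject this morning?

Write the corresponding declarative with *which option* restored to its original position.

'which option' functions as the direct object of 'reject'. It moves to the left edge, and the trace sits right after 'reject':
Which option should Amira reject ___ this morning?

Amira should reject which option this morning.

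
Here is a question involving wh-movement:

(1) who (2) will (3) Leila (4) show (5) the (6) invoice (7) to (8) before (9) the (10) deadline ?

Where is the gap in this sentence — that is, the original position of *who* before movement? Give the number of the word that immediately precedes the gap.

Before movement: Leila will show the invoice to who before the deadline.
The filler 'who' is interpreted as the object of the preposition 'to' (recipient of 'show'). It moves to the left edge, and the trace sits right after 'to':
Who will Leila show the invoice to ___ before the deadline?
'to' is word 7.

7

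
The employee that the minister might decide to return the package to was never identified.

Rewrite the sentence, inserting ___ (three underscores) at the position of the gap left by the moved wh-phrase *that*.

'that' is the object of the preposition 'to' (recipient of 'return'). The gap is right after 'to'.

The employee that the minister might decide to return the package to ___ was never identified.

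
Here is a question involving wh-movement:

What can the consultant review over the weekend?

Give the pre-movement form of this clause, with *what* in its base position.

'what' functions as the direct object of 'review'. Wh-movement fronts it, leaving a gap right after 'review':
What can the consultant review ___ over the weekend?

The consultant can review what over the weekend.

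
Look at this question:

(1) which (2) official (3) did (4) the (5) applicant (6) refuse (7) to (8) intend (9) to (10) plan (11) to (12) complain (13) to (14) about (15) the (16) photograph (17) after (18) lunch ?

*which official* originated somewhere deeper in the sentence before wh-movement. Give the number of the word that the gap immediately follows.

Before movement: The applicant did refuse to intend to plan to complain to which official about the photograph after lunch.
'which official' functions as the object of the preposition 'to'. Wh-movement fronts it, leaving a gap right after 'to':
Which official did the applicant refuse to intend to plan to complain to ___ about the photograph after lunch?
'to' is word 13.

13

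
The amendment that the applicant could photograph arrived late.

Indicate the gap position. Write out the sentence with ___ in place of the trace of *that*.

The amendment that the applicant could photograph ___ arrived late.

The filler 'that' is interpreted as the direct object of 'photograph'. The gap is right after 'photograph'.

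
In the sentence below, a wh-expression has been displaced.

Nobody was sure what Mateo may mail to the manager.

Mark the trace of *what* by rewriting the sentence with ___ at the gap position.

Before movement: Mateo may mail what to the manager.
'what' is the direct object of 'mail'. The gap is right after 'mail'.

Nobody was sure what Mateo may mail ___ to the manager.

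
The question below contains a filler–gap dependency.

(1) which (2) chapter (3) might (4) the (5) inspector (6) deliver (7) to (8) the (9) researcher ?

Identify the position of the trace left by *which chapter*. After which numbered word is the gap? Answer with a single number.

6

Underlying clause: The inspector might deliver which chapter to the researcher.
'which chapter' is the direct object of 'deliver'. It moves to the left edge, and the trace sits right after 'deliver':
Which chapter might the inspector deliver ___ to the researcher?
'deliver' is word 6.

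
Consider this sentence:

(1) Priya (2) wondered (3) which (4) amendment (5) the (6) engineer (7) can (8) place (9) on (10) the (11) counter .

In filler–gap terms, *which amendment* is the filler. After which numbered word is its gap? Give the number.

Pre-movement form: The engineer can place which amendment on the counter.
'which amendment' is the direct object of 'place'. Fronting leaves a gap immediately after 'place':
Priya wondered which amendment the engineer can place ___ on the counter.
'place' is word 8.

8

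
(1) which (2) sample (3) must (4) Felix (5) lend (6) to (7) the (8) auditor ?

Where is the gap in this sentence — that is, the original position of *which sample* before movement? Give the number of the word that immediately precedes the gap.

Pre-movement form: Felix must lend which sample to the auditor.
The filler 'which sample' is interpreted as the direct object of 'lend'. Fronting leaves a gap immediately after 'lend':
Which sample must Felix lend ___ to the auditor?
'lend' is word 5.

5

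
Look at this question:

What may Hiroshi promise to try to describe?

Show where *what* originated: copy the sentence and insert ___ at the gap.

In situ: Hiroshi may promise to try to describe what.
'what' is the direct object of 'describe'. The gap is right after 'describe'.

What may Hiroshi promise to try to describe ___?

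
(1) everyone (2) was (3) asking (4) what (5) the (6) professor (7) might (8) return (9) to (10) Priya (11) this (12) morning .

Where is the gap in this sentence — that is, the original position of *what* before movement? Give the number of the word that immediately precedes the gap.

Before movement: The professor might return what to Priya this morning.
The filler 'what' is interpreted as the direct object of 'return'. Fronting leaves a gap immediately after 'return':
Everyone was asking what the professor might return ___ to Priya this morning.
'return' is word 8.

8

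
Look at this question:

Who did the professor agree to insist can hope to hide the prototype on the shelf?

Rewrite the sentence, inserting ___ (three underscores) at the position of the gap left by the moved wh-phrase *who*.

Who did the professor agree to insist ___ can hope to hide the prototype on the shelf?

Pre-movement form: The professor did agree to insist who can hope to hide the prototype on the shelf.
'who' functions as the subject of the clause embedded under 'insist'. The gap is right after 'insist'.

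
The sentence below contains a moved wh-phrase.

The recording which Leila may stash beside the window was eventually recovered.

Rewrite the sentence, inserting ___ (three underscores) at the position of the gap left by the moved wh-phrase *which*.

The recording which Leila may stash ___ beside the window was eventually recovered.

The filler 'which' is interpreted as the direct object of 'stash'. The gap is right after 'stash'.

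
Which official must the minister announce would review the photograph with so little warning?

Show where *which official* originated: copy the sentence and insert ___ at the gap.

Before movement: The minister must announce which official would review the photograph with so little warning.
'which official' is the subject of the clause embedded under 'announce'. The gap is right after 'announce'.

Which official must the minister announce ___ would review the photograph with so little warning?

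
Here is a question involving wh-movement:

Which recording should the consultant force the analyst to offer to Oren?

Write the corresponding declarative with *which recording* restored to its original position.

The filler 'which recording' is interpreted as the direct object of 'offer'. It moves to the left edge, and the trace sits right after 'offer':
Which recording should the consultant force the analyst to offer ___ to Oren?

The consultant should force the analyst to offer which recording to Oren.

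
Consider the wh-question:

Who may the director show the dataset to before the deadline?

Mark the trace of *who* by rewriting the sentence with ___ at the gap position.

Pre-movement form: The director may show the dataset to who before the deadline.
'who' functions as the object of the preposition 'to' (recipient of 'show'). The gap is right after 'to'.

Who may the director show the dataset to ___ before the deadline?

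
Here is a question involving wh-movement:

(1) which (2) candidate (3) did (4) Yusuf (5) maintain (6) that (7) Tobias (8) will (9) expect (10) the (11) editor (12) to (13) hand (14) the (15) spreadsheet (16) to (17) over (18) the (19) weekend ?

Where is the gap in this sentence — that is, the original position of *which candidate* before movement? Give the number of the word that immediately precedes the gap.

16

Underlying clause: Yusuf did maintain that Tobias will expect the editor to hand the spreadsheet to which candidate over the weekend.
'which candidate' functions as the object of the preposition 'to' (recipient of 'hand'). Fronting leaves a gap immediately after 'to':
Which candidate did Yusuf maintain that Tobias will expect the editor to hand the spreadsheet to ___ over the weekend?
'to' is word 16.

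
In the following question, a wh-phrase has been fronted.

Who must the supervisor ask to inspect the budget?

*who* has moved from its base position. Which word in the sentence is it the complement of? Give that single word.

Underlying clause: The supervisor must ask who to inspect the budget.
'who' functions as the direct object of 'ask'. It moves to the left edge, and the trace sits right after 'ask':
Who must the supervisor ask ___ to inspect the budget?

ask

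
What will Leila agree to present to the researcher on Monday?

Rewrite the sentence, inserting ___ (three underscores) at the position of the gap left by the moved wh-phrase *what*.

What will Leila agree to present ___ to the researcher on Monday?

Underlying clause: Leila will agree to present what to the researcher on Monday.
The filler 'what' is interpreted as the direct object of 'present'. The gap is right after 'present'.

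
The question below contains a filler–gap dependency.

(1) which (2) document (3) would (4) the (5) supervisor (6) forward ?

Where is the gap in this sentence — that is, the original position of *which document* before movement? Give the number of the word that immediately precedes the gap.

Before movement: The supervisor would forward which document.
'which document' is the direct object of 'forward'. It moves to the left edge, and the trace sits right after 'forward':
Which document would the supervisor forward ___?
'forward' is word 6.

6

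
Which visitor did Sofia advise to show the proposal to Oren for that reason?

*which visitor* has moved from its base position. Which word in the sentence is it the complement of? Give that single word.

advise

Underlying clause: Sofia did advise which visitor to show the proposal to Oren for that reason.
The filler 'which visitor' is interpreted as the direct object of 'advise'. Fronting leaves a gap immediately after 'advise':
Which visitor did Sofia advise ___ to show the proposal to Oren for that reason?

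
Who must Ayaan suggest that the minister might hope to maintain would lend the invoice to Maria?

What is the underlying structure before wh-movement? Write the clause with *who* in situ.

Ayaan must suggest that the minister might hope to maintain who would lend the invoice to Maria.

'who' functions as the subject of the clause embedded under 'maintain'. Wh-movement fronts it, leaving a gap right after 'maintain':
Who must Ayaan suggest that the minister might hope to maintain ___ would lend the invoice to Maria?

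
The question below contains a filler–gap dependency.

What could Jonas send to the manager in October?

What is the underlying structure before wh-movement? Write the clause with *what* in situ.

Jonas could send what to the manager in October.

'what' functions as the direct object of 'send'. Fronting leaves a gap immediately after 'send':
What could Jonas send ___ to the manager in October?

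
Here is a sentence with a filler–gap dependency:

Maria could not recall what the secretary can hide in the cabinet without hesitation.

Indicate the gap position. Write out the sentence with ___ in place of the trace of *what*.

Before movement: The secretary can hide what in the cabinet without hesitation.
The filler 'what' is interpreted as the direct object of 'hide'. The gap is right after 'hide'.

Maria could not recall what the secretary can hide ___ in the cabinet without hesitation.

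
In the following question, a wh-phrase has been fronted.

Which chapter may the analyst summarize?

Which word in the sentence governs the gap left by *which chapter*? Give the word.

summarize

Before movement: The analyst may summarize which chapter.
'which chapter' functions as the direct object of 'summarize'. Wh-movement fronts it, leaving a gap right after 'summarize':
Which chapter may the analyst summarize ___?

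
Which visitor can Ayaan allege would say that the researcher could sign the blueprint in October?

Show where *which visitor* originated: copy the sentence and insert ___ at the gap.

Which visitor can Ayaan allege ___ would say that the researcher could sign the blueprint in October?

In situ: Ayaan can allege which visitor would say that the researcher could sign the blueprint in October.
The filler 'which visitor' is interpreted as the subject of the clause embedded under 'allege'. The gap is right after 'allege'.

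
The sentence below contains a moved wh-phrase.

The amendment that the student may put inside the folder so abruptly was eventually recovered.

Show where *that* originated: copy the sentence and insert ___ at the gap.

The amendment that the student may put ___ inside the folder so abruptly was eventually recovered.

'that' is the direct object of 'put'. The gap is right after 'put'.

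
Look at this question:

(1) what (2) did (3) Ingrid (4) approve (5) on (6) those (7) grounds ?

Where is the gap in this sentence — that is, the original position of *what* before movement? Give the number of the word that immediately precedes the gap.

4

In situ: Ingrid did approve what on those grounds.
'what' functions as the direct object of 'approve'. It moves to the left edge, and the trace sits right after 'approve':
What did Ingrid approve ___ on those grounds?
'approve' is word 4.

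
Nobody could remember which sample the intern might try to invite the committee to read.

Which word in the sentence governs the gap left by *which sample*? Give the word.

read

Pre-movement form: The intern might try to invite the committee to read which sample.
'which sample' is the direct object of 'read'. Fronting leaves a gap immediately after 'read':
Nobody could remember which sample the intern might try to invite the committee to read ___.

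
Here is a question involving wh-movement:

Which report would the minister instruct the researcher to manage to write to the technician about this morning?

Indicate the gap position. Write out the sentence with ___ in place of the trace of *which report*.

Which report would the minister instruct the researcher to manage to write to the technician about ___ this morning?

Pre-movement form: The minister would instruct the researcher to manage to write to the technician about which report this morning.
'which report' functions as the object of the preposition 'about'. The gap is right after 'about'.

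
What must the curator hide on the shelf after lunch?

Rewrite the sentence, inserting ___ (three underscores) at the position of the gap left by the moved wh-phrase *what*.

What must the curator hide ___ on the shelf after lunch?

Pre-movement form: The curator must hide what on the shelf after lunch.
'what' is the direct object of 'hide'. The gap is right after 'hide'.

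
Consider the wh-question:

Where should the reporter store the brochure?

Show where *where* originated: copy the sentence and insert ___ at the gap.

Pre-movement form: The reporter should store the brochure where.
The filler 'where' is interpreted as the locative complement of 'store'. The gap is right after 'brochure'.

Where should the reporter store the brochure ___?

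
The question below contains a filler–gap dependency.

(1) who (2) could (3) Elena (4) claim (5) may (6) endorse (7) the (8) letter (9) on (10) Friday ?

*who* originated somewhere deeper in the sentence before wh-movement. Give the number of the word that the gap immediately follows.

4

Before movement: Elena could claim who may endorse the letter on Friday.
'who' functions as the subject of the clause embedded under 'claim'. Fronting leaves a gap immediately after 'claim':
Who could Elena claim ___ may endorse the letter on Friday?
'claim' is word 4.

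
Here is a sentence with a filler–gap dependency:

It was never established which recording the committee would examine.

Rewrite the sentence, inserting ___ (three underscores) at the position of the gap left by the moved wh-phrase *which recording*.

Before movement: The committee would examine which recording.
'which recording' functions as the direct object of 'examine'. The gap is right after 'examine'.

It was never established which recording the committee would examine ___.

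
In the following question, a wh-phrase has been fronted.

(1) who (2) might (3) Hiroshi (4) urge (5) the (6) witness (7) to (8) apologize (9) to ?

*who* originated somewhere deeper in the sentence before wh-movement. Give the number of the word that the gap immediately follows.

Underlying clause: Hiroshi might urge the witness to apologize to who.
'who' functions as the object of the preposition 'to'. Wh-movement fronts it, leaving a gap right after 'to':
Who might Hiroshi urge the witness to apologize to ___?
'to' is word 9.

9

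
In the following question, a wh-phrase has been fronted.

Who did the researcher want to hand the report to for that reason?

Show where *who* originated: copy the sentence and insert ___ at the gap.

Underlying clause: The researcher did want to hand the report to who for that reason.
The filler 'who' is interpreted as the object of the preposition 'to' (recipient of 'hand'). The gap is right after 'to'.

Who did the researcher want to hand the report to ___ for that reason?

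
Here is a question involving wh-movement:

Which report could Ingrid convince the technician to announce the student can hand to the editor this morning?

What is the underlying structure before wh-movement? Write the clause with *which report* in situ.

Ingrid could convince the technician to announce the student can hand which report to the editor this morning.

The filler 'which report' is interpreted as the direct object of 'hand'. Fronting leaves a gap immediately after 'hand':
Which report could Ingrid convince the technician to announce the student can hand ___ to the editor this morning?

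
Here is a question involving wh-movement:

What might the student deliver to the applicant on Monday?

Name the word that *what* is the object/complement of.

Before movement: The student might deliver what to the applicant on Monday.
'what' is the direct object of 'deliver'. Wh-movement fronts it, leaving a gap right after 'deliver':
What might the student deliver ___ to the applicant on Monday?

deliver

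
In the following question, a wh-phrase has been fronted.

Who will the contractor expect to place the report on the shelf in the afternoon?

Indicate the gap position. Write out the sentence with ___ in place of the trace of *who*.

Before movement: The contractor will expect who to place the report on the shelf in the afternoon.
The filler 'who' is interpreted as the direct object of 'expect'. The gap is right after 'expect'.

Who will the contractor expect ___ to place the report on the shelf in the afternoon?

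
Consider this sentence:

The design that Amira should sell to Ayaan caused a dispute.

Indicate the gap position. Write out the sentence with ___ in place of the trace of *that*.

'that' is the direct object of 'sell'. The gap is right after 'sell'.

The design that Amira should sell ___ to Ayaan caused a dispute.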